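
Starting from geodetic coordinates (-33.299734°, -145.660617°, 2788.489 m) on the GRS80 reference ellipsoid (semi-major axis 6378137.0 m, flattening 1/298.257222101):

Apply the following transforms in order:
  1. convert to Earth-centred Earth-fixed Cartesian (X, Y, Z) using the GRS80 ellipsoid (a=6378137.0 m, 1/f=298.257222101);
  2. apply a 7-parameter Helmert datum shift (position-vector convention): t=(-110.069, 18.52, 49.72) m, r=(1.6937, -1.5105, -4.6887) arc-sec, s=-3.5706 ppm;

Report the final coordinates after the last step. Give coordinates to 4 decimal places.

start: φ=-33.299734°, λ=-145.660617°, h=2788.489 m
→ ECEF (a=6378137.000, f=1/298.257222101): X=-4408162.0094, Y=-3011486.2983, Z=-3483321.7108
→ Helmert 7p (PV): X=-4408299.2852, Y=-3011328.2195, Z=-3483316.5627

X=-4408299.2852 m, Y=-3011328.2195 m, Z=-3483316.5627 m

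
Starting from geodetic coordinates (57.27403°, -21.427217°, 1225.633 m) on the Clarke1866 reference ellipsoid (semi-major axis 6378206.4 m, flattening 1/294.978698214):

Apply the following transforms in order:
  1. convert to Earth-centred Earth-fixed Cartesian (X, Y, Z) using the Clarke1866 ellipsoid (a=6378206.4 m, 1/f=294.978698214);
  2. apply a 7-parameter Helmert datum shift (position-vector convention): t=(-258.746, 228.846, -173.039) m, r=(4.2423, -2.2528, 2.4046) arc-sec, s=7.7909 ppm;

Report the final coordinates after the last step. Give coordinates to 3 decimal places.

start: φ=57.274030°, λ=-21.427217°, h=1225.633 m
→ ECEF (a=6378206.400, f=1/294.978698214): X=3218198.3488, Y=-1262961.9846, Z=5343290.1706
→ Helmert 7p (PV): X=3217921.0397, Y=-1262815.3584, Z=5343167.9338

X=3217921.040 m, Y=-1262815.358 m, Z=5343167.934 m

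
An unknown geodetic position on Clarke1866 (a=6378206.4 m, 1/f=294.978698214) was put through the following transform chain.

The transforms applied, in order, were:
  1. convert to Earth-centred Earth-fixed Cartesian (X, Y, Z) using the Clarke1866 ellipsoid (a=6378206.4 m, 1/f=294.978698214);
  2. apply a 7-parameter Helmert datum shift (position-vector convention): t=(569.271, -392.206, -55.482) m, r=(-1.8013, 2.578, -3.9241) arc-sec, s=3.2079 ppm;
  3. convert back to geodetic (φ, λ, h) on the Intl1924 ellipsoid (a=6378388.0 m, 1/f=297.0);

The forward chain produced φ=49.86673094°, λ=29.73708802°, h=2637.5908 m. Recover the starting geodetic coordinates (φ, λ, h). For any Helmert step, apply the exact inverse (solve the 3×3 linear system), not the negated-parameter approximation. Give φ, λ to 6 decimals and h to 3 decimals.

φ=49.871280°, λ=29.746746°, h=2733.870 m

start: φ=49.866731°, λ=29.737088°, h=2637.591 m
→ ECEF (a=6378388.000, f=1/297.0): X=3578398.9261, Y=2044153.7771, Z=4855357.2676
→ Helmert⁻¹: X=3577718.5949, Y=2044565.0866, Z=4855459.7452
→ geod (Bowring, a=6378206.400): φ=49.87128000°, λ=29.74674600°, h=2733.8700 m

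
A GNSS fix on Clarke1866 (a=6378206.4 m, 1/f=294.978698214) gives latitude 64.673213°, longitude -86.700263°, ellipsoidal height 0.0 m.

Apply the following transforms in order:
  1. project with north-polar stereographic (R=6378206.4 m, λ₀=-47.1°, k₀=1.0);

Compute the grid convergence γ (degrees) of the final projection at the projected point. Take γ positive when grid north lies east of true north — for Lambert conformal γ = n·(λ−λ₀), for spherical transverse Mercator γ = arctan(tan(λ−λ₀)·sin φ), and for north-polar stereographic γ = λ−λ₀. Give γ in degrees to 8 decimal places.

-39.60026300

start: φ=64.673213°, λ=-86.700263°, h=0.000 m
→ into stereo (λ₀=-47.1°): φ=64.67321300°, λ−λ₀=-39.60026300°
convergence γ = -39.60026300°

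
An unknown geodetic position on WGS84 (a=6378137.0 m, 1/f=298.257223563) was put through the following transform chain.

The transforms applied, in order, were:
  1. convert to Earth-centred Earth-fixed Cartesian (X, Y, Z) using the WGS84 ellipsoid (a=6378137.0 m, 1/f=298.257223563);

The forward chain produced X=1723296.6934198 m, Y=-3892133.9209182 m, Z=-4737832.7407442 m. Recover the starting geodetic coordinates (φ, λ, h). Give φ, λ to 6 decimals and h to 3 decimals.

start: X=1723296.6934, Y=-3892133.9209, Z=-4737832.7407 m
→ geod (Bowring, a=6378137.000): φ=-48.25391600°, λ=-66.11796300°, h=2829.3410 m

φ=-48.253916°, λ=-66.117963°, h=2829.341 m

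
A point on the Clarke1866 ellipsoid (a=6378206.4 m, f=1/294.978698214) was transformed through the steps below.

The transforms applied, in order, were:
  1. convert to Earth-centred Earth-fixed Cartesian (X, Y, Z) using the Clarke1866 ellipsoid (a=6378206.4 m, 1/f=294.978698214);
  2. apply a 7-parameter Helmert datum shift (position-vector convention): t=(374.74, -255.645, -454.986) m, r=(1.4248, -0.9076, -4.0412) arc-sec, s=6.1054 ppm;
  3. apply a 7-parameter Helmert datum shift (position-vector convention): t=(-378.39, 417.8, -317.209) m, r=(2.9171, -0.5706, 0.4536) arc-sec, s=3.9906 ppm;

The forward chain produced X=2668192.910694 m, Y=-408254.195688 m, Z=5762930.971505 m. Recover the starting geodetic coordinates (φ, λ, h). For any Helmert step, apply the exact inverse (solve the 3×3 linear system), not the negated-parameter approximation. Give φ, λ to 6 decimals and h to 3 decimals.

start: X=2668192.9107, Y=-408254.1957, Z=5762930.9715 m
→ Helmert⁻¹: X=2668575.6961, Y=-408594.7270, Z=5763223.5781
→ Helmert⁻¹: X=2668218.0251, Y=-408244.4994, Z=5763634.4542
→ geod (Bowring, a=6378206.400): φ=65.05405800°, λ=-8.69894600°, h=3938.7160 m

φ=65.054058°, λ=-8.698946°, h=3938.716 m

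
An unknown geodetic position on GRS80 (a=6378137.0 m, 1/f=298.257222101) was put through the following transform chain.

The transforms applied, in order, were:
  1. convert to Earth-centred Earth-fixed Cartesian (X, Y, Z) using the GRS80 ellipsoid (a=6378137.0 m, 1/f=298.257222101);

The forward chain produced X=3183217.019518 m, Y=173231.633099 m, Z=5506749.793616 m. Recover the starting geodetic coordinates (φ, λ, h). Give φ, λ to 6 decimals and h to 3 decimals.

start: X=3183217.0195, Y=173231.6331, Z=5506749.7936 m
→ geod (Bowring, a=6378137.000): φ=60.09947400°, λ=3.11498100°, h=853.2080 m

φ=60.099474°, λ=3.114981°, h=853.208 m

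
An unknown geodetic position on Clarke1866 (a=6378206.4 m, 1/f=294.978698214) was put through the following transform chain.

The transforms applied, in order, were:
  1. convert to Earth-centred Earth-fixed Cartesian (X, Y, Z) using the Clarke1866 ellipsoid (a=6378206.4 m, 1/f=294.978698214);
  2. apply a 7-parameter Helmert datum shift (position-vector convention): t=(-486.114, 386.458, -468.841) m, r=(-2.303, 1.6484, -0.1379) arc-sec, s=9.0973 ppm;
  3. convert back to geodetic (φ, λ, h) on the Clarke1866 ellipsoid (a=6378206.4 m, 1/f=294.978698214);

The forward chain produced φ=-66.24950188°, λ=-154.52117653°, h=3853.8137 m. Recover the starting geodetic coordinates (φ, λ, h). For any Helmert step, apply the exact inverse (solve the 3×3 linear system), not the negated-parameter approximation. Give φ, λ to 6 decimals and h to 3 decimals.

start: φ=-66.249502°, λ=-154.521177°, h=3853.814 m
→ ECEF (a=6378206.400, f=1/294.978698214): X=-2327021.3610, Y=-1108876.7017, Z=-5818546.1138
→ Helmert⁻¹: X=-2326466.8445, Y=-1109189.6638, Z=-5818055.3212
→ geod (Bowring, a=6378206.400): φ=-66.25073200°, λ=-154.50959300°, h=3257.2190 m

φ=-66.250732°, λ=-154.509593°, h=3257.219 m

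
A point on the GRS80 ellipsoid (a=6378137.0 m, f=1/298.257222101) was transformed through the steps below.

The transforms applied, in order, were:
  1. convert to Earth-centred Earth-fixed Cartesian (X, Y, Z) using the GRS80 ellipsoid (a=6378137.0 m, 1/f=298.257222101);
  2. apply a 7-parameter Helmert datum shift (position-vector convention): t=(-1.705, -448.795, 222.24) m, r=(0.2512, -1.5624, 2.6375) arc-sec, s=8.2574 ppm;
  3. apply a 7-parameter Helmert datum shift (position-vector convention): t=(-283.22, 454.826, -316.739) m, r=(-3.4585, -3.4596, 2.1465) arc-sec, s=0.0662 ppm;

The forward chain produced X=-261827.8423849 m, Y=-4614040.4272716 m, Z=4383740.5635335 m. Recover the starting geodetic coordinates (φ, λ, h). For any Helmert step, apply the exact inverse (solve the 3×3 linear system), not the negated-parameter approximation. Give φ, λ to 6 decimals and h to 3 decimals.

φ=43.679837°, λ=-93.244246°, h=1881.733 m

start: X=-261827.8424, Y=-4614040.4273, Z=4383740.5635 m
→ Helmert⁻¹: X=-261519.0958, Y=-4614565.7338, Z=4383984.0249
→ Helmert⁻¹: X=-261541.0257, Y=-4614070.1554, Z=4383733.1871
→ geod (Bowring, a=6378137.000): φ=43.67983700°, λ=-93.24424600°, h=1881.7330 m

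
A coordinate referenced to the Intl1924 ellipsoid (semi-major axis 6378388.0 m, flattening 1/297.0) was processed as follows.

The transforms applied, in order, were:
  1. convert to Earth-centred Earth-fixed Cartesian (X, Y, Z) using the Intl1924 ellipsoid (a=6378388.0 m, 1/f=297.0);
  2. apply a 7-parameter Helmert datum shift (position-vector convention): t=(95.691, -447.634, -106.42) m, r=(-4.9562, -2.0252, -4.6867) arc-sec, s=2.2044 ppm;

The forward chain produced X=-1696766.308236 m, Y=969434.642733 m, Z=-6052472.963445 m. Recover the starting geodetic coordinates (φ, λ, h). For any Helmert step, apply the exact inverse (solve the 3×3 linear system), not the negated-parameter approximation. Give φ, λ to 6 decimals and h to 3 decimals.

φ=-72.214748°, λ=150.247301°, h=1177.043 m

start: X=-1696766.3082, Y=969434.6427, Z=-6052472.9634 m
→ Helmert⁻¹: X=-1696939.7228, Y=969987.0083, Z=-6052313.2332
→ geod (Bowring, a=6378388.000): φ=-72.21474800°, λ=150.24730100°, h=1177.0430 m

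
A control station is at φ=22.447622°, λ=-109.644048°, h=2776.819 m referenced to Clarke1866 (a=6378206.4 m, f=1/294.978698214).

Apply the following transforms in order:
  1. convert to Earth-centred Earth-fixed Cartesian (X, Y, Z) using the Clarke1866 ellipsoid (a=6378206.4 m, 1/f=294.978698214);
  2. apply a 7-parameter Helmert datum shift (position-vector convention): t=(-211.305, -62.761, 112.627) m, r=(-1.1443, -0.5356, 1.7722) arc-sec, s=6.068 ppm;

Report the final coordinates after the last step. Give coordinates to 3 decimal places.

X=-1983753.221 m, Y=-5557093.127 m, Z=2421369.067 m

start: φ=22.447622°, λ=-109.644048°, h=2776.819 m
→ ECEF (a=6378206.400, f=1/294.978698214): X=-1983571.3380, Y=-5556993.0362, Z=2421216.0696
→ Helmert 7p (PV): X=-1983753.2212, Y=-5557093.1274, Z=2421369.0667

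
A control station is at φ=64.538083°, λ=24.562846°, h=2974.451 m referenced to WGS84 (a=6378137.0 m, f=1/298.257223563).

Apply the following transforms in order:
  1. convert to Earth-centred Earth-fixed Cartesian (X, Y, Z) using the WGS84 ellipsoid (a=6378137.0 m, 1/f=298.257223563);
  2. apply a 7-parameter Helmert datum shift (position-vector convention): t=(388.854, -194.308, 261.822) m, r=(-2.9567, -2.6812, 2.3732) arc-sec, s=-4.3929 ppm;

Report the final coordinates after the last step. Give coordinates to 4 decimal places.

start: φ=64.538083°, λ=24.562846°, h=2974.451 m
→ ECEF (a=6378137.000, f=1/298.257223563): X=2501889.6634, Y=1143492.6564, Z=5738443.1862
→ Helmert 7p (PV): X=2502179.7776, Y=1143404.3681, Z=5738695.9300

X=2502179.7776 m, Y=1143404.3681 m, Z=5738695.9300 m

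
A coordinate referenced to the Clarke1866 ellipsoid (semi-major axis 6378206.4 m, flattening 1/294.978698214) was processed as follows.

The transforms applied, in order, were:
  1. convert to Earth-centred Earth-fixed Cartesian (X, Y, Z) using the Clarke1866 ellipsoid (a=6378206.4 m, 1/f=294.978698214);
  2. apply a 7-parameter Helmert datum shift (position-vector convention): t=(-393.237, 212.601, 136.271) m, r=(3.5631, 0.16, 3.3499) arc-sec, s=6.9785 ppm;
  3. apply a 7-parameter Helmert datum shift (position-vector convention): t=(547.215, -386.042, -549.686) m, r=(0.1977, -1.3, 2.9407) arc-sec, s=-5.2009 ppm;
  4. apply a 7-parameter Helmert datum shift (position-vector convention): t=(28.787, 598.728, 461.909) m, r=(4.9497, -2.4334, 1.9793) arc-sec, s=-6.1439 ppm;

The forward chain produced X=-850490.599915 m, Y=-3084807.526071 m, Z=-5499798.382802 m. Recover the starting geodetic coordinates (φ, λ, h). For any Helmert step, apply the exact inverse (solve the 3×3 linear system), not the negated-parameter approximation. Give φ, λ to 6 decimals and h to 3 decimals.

φ=-59.971133°, λ=-105.417657°, h=1218.575 m

start: X=-850490.5999, Y=-3084807.5261, Z=-5499798.3828 m
→ Helmert⁻¹: X=-850619.1096, Y=-3085549.0357, Z=-5500210.0065
→ Helmert⁻¹: X=-851249.3987, Y=-3085172.1745, Z=-5499680.6017
→ Helmert⁻¹: X=-850896.0679, Y=-3085444.4296, Z=-5499725.8534
→ geod (Bowring, a=6378206.400): φ=-59.97113300°, λ=-105.41765700°, h=1218.5750 m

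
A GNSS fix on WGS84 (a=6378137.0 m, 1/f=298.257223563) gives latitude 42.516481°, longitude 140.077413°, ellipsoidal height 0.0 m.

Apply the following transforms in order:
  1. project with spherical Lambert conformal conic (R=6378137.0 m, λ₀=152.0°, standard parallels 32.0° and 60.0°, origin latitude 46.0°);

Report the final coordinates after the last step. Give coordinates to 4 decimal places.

E=-947746.4322 m, N=-304743.4760 m

start: φ=42.516481°, λ=140.077413°, h=0.000 m
→ lcc (R=6378137.0, λ₀=152.0°): E=-947746.4322, N=-304743.4760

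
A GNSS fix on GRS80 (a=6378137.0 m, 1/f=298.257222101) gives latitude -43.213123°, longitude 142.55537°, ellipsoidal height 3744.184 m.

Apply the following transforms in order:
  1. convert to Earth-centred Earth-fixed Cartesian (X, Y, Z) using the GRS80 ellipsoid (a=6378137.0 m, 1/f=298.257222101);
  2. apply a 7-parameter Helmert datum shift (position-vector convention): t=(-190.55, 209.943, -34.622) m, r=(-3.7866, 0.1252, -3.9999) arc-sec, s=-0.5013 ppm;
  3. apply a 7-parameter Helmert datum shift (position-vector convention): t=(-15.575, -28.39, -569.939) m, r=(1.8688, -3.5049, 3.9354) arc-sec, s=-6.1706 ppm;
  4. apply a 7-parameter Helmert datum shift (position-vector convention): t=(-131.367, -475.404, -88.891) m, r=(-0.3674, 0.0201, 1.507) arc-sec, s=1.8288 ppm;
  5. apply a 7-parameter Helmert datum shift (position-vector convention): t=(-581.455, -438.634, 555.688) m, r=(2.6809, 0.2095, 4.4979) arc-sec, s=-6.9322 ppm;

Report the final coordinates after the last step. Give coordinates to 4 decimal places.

X=-3699467.8520 m, Y=2831479.6047 m, Z=-4347489.1664 m

start: φ=-43.213123°, λ=142.555370°, h=3744.184 m
→ ECEF (a=6378137.000, f=1/298.257222101): X=-3698577.2859, Y=2832343.6178, Z=-4347351.5414
→ Helmert 7p (PV): X=-3698713.6956, Y=2832544.0555, Z=-4347433.7351
→ Helmert 7p (PV): X=-3698686.6180, Y=2832467.0067, Z=-4348014.0336
→ Helmert 7p (PV): X=-3698845.8673, Y=2831962.0148, Z=-4348115.5610
→ Helmert 7p (PV): X=-3699467.8520, Y=2831479.6047, Z=-4347489.1664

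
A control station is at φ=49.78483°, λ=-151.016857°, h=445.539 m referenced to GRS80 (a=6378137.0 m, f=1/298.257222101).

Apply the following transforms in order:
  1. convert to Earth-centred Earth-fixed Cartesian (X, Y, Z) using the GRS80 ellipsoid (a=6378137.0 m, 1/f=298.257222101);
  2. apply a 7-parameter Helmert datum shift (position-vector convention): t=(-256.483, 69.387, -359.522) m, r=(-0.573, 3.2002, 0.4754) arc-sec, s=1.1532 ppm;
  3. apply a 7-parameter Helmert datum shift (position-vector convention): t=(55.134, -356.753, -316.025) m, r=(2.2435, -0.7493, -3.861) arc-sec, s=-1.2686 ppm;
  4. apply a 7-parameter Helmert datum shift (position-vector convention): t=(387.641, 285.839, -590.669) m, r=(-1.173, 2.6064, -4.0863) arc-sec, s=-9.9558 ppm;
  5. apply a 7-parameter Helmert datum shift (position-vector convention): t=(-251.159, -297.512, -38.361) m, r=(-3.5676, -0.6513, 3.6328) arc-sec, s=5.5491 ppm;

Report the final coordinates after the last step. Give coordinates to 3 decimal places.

X=-3609650.682 m, Y=-1999634.487 m, Z=4846491.593 m

start: φ=49.784830°, λ=-151.016857°, h=445.539 m
→ ECEF (a=6378137.000, f=1/298.257222101): X=-3609668.4686, Y=-1999483.8212, Z=4847711.2234
→ Helmert 7p (PV): X=-3609849.2935, Y=-1999411.5927, Z=4847418.8504
→ Helmert 7p (PV): X=-3609844.6155, Y=-1999750.9621, Z=4847061.8153
→ Helmert 7p (PV): X=-3609399.4044, Y=-1999346.1360, Z=4846479.8763
→ Helmert 7p (PV): X=-3609650.6823, Y=-1999634.4866, Z=4846491.5931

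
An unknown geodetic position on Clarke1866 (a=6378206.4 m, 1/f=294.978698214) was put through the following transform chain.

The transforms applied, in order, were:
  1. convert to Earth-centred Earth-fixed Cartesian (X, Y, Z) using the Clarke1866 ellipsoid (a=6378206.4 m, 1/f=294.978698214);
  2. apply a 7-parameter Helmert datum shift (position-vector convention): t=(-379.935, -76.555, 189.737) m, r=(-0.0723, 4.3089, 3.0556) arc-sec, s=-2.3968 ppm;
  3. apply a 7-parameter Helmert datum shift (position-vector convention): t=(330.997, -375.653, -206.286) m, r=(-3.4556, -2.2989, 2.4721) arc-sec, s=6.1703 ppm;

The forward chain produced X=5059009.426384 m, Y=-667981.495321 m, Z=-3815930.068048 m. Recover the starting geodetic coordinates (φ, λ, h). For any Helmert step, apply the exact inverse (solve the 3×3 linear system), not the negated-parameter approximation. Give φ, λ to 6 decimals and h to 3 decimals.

φ=-36.975185°, λ=-7.517359°, h=1430.170 m

start: X=5059009.4264, Y=-667981.4953, Z=-3815930.0680 m
→ Helmert⁻¹: X=5058596.6866, Y=-667598.4243, Z=-3815767.8024
→ Helmert⁻¹: X=5059058.5711, Y=-667597.0764, Z=-3815861.2351
→ geod (Bowring, a=6378206.400): φ=-36.97518500°, λ=-7.51735900°, h=1430.1700 m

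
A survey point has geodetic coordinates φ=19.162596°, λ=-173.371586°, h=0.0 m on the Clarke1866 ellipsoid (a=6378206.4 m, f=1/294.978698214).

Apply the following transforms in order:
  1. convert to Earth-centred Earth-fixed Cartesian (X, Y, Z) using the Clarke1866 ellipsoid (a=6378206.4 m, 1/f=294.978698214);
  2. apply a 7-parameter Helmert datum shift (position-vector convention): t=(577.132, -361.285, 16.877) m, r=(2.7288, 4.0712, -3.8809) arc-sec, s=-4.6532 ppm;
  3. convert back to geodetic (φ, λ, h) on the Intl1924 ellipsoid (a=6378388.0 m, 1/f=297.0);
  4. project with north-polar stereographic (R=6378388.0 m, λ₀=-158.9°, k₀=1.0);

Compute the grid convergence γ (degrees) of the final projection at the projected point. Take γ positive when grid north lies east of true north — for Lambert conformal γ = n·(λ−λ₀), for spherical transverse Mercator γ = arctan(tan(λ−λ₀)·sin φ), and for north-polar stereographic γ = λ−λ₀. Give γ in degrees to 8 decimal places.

-14.46831385

start: φ=19.162596°, λ=-173.371586°, h=0.000 m
→ ECEF (a=6378206.400, f=1/294.978698214): X=-5986707.0767, Y=-695694.4762, Z=2080234.2006
→ Helmert 7p (PV): X=-5986074.1180, Y=-695967.4044, Z=2080350.3576
→ geod (Bowring, a=6378388.000): φ=19.16453958°, λ=-173.36831385°, h=-723.3330 m
→ into stereo (λ₀=-158.9°): φ=19.16453958°, λ−λ₀=-14.46831385°
convergence γ = -14.46831385°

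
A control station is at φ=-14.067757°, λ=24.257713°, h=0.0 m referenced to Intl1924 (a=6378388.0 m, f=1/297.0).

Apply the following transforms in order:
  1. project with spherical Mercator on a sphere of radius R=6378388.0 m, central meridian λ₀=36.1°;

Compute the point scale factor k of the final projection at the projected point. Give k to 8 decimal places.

1.03091832

start: φ=-14.067757°, λ=24.257713°, h=0.000 m
→ into merc (λ₀=36.1°): φ=-14.06775700°, λ−λ₀=-11.84228700°
scale k = 1.03091832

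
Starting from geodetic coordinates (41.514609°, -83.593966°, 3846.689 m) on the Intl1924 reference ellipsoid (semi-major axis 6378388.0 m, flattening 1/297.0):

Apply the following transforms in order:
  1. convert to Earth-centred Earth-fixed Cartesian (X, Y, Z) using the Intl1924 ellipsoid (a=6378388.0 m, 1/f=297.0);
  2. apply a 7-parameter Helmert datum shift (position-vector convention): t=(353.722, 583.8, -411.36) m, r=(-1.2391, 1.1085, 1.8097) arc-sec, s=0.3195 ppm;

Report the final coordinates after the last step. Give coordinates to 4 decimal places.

X=534409.5614 m, Y=-4755505.9767 m, Z=4207624.5673 m

start: φ=41.514609°, λ=-83.593966°, h=3846.689 m
→ ECEF (a=6378388.000, f=1/297.0): X=533991.3256, Y=-4756118.2211, Z=4208008.8810
→ Helmert 7p (PV): X=534409.5614, Y=-4755505.9767, Z=4207624.5673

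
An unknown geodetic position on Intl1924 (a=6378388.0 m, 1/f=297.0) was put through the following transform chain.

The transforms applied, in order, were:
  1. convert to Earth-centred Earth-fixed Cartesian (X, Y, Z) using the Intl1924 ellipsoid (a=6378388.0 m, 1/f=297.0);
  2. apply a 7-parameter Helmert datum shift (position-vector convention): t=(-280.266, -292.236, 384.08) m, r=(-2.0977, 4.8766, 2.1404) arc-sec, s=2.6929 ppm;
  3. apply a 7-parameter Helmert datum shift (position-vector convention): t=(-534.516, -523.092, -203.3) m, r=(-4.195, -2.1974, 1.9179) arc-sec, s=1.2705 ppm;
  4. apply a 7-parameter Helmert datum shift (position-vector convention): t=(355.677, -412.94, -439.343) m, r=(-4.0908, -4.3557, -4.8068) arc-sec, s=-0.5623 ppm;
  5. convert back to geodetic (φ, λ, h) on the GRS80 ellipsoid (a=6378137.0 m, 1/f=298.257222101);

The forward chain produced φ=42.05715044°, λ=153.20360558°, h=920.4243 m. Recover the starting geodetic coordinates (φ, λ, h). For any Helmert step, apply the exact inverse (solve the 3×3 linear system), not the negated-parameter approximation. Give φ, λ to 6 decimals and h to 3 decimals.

φ=42.060546°, λ=153.190190°, h=969.492 m

start: φ=42.057150°, λ=153.203606°, h=920.424 m
→ ECEF (a=6378137.000, f=1/298.257222101): X=-4234055.0911, Y=2138440.7040, Z=4250935.7055
→ Helmert⁻¹: X=-4234373.2095, Y=2138671.8495, Z=4251509.2722
→ Helmert⁻¹: X=-4233768.1285, Y=2139145.1176, Z=4251795.7798
→ Helmert⁻¹: X=-4233554.7729, Y=2139432.2880, Z=4251321.9176
→ geod (Bowring, a=6378388.000): φ=42.06054600°, λ=153.19019000°, h=969.4920 m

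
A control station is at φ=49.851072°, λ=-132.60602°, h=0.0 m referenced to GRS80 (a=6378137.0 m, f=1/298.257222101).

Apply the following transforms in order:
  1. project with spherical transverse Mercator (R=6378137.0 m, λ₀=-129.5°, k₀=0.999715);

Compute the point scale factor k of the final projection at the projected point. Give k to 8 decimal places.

1.00032566

start: φ=49.851072°, λ=-132.606020°, h=0.000 m
→ into tm (λ₀=-129.5°): φ=49.85107200°, λ−λ₀=-3.10602000°
scale k = 1.00032566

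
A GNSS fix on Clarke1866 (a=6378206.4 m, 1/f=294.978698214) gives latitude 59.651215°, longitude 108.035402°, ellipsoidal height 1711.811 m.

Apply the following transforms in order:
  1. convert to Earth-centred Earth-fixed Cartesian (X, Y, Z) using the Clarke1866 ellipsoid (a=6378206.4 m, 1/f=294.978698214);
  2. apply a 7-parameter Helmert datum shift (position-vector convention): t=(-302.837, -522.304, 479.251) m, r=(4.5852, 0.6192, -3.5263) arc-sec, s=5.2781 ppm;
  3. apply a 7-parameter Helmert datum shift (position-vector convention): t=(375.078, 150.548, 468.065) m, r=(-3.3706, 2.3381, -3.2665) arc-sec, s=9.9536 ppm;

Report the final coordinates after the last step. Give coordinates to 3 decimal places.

X=-1000308.300 m, Y=3072575.115 m, Z=5483288.514 m

start: φ=59.651215°, λ=108.035402°, h=1711.811 m
→ ECEF (a=6378206.400, f=1/294.978698214): X=-1000545.0956, Y=3072899.3902, Z=5482225.2355
→ Helmert 7p (PV): X=-1000784.2215, Y=3072288.5420, Z=5482804.7358
→ Helmert 7p (PV): X=-1000308.2997, Y=3072575.1154, Z=5483288.5137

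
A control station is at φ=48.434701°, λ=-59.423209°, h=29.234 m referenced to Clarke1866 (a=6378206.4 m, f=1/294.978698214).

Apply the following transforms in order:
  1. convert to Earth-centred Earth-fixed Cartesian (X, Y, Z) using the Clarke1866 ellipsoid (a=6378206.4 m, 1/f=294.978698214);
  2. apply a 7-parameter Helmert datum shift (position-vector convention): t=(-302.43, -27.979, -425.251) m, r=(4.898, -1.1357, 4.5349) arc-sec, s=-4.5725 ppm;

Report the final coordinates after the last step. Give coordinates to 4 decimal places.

X=2156511.6803 m, Y=-3650349.1903 m, Z=4748378.8535 m

start: φ=48.434701°, λ=-59.423209°, h=29.234 m
→ ECEF (a=6378206.400, f=1/294.978698214): X=2156769.8658, Y=-3650272.5526, Z=4748900.6233
→ Helmert 7p (PV): X=2156511.6803, Y=-3650349.1903, Z=4748378.8535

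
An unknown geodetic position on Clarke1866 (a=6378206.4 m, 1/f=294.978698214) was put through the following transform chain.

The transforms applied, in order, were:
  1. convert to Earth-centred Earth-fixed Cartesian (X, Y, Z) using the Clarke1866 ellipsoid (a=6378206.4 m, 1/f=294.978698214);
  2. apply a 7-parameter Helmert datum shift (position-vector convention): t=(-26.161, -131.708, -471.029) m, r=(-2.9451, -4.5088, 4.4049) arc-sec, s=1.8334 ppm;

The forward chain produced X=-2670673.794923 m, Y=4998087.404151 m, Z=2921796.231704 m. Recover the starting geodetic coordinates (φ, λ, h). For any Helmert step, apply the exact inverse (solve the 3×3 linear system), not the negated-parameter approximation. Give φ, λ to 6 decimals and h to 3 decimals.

φ=27.438727°, λ=118.114880°, h=2407.098 m

start: X=-2670673.7949, Y=4998087.4042, Z=2921796.2317 m
→ Helmert⁻¹: X=-2670472.1163, Y=4998225.2512, Z=2922391.6435
→ geod (Bowring, a=6378206.400): φ=27.43872700°, λ=118.11488000°, h=2407.0980 m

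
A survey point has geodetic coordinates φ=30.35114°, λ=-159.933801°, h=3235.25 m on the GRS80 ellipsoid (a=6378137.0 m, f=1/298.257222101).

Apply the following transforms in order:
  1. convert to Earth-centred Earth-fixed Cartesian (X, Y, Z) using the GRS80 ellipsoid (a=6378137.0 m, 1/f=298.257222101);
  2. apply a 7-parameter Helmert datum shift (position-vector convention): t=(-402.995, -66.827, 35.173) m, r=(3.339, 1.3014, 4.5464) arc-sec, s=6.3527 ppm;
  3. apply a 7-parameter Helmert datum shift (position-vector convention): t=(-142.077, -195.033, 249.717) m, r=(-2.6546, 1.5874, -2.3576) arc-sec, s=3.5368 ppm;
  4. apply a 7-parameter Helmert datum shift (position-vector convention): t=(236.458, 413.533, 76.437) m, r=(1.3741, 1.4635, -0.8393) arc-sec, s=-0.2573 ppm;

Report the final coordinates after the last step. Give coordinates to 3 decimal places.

start: φ=30.351140°, λ=-159.933801°, h=3235.250 m
→ ECEF (a=6378137.000, f=1/298.257222101): X=-5176917.9483, Y=-1891020.6300, Z=3205659.3539
→ Helmert 7p (PV): X=-5177291.9236, Y=-1891265.4715, Z=3205716.9429
→ Helmert 7p (PV): X=-5177449.2578, Y=-1891366.7598, Z=3206042.1825
→ Helmert 7p (PV): X=-5177196.4160, Y=-1890953.0309, Z=3206141.9299

X=-5177196.416 m, Y=-1890953.031 m, Z=3206141.930 m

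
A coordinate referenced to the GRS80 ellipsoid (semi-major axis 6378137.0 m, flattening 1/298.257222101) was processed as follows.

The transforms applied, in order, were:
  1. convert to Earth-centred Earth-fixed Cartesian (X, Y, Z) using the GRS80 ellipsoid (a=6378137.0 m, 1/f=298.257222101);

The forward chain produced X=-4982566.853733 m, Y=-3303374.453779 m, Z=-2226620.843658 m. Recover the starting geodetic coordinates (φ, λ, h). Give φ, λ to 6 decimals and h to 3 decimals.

φ=-20.554470°, λ=-146.456160°, h=3828.903 m

start: X=-4982566.8537, Y=-3303374.4538, Z=-2226620.8437 m
→ geod (Bowring, a=6378137.000): φ=-20.55447000°, λ=-146.45616000°, h=3828.9030 m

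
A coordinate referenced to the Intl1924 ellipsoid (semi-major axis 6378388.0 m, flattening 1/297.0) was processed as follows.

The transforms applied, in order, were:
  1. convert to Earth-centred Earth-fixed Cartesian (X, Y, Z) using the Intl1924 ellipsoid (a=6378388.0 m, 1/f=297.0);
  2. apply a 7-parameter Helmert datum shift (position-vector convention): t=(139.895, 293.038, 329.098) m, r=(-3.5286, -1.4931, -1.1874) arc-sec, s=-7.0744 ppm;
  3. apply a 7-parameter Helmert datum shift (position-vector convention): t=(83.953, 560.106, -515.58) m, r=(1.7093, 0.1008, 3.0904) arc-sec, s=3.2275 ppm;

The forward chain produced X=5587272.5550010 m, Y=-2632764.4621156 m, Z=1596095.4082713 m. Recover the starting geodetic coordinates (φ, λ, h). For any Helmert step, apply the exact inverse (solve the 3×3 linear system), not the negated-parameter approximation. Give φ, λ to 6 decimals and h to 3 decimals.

φ=14.583651°, λ=-25.238811°, h=2577.590 m

start: X=5587272.5550, Y=-2632764.4621, Z=1596095.4083 m
→ Helmert⁻¹: X=5587130.3340, Y=-2633386.5481, Z=1596630.3883
→ Helmert⁻¹: X=5587056.6799, Y=-2633693.3620, Z=1596227.0850
→ geod (Bowring, a=6378388.000): φ=14.58365100°, λ=-25.23881100°, h=2577.5900 m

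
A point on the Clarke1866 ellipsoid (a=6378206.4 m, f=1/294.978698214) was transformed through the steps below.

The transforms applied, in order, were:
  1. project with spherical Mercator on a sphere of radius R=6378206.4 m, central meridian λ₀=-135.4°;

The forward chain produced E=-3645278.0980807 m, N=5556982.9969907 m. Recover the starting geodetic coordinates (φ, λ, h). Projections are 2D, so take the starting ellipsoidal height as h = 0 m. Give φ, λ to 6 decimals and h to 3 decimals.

φ=44.588195°, λ=-168.145734°, h=0.000 m

start: E=-3645278.0981, N=5556982.9970 m
→ merc⁻¹: φ=44.58819500°, λ=-168.14573400°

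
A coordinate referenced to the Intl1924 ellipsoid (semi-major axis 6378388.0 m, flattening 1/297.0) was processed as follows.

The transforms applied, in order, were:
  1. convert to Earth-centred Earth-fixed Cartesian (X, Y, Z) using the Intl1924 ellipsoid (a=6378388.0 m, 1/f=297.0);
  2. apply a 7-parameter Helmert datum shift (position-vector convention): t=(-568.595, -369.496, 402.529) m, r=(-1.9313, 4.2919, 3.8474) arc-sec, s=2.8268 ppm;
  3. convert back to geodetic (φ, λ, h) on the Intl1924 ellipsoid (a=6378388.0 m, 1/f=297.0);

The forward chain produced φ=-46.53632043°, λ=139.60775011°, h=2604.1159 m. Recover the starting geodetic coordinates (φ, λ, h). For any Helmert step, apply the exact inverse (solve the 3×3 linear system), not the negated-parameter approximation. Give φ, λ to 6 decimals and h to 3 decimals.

φ=-46.540634°, λ=139.596975°, h=2745.335 m

start: φ=-46.536320°, λ=139.607750°, h=2604.116 m
→ ECEF (a=6378388.000, f=1/297.0): X=-3349052.3847, Y=2849485.9503, Z=-4608433.2754
→ Helmert⁻¹: X=-3348325.2649, Y=2849952.9995, Z=-4608865.7625
→ geod (Bowring, a=6378388.000): φ=-46.54063400°, λ=139.59697500°, h=2745.3350 m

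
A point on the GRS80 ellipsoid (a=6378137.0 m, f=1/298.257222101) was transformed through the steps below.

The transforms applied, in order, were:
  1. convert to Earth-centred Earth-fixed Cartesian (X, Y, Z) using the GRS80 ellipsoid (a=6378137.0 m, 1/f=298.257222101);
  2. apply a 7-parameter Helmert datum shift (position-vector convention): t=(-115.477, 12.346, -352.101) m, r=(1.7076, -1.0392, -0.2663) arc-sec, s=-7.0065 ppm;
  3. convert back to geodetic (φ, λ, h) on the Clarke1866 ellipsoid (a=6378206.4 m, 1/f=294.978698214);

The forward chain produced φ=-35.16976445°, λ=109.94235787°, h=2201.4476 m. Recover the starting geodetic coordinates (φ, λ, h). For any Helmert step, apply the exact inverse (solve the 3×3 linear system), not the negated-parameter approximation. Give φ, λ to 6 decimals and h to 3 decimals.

start: φ=-35.169764°, λ=109.942358°, h=2201.448 m
→ ECEF (a=6378206.400, f=1/294.978698214): X=-1780928.5375, Y=4908419.9362, Z=-3654358.5268
→ Helmert⁻¹: X=-1780850.2848, Y=4908409.4312, Z=-3654063.6907
→ geod (Bowring, a=6378137.000): φ=-35.16576600°, λ=109.94159000°, h=1992.3910 m

φ=-35.165766°, λ=109.941590°, h=1992.391 m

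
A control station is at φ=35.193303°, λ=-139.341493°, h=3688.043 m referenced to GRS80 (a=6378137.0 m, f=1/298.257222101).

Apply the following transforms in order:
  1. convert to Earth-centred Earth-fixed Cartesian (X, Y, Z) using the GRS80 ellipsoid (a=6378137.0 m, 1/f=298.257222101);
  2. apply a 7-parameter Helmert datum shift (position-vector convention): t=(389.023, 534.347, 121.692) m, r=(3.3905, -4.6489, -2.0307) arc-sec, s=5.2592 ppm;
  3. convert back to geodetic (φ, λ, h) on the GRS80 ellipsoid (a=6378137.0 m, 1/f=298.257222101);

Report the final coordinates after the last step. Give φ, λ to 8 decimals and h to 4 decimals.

φ=35.19594091°, λ=-139.34381307°, h=3265.4679 m

start: φ=35.193303°, λ=-139.341493°, h=3688.043 m
→ ECEF (a=6378137.000, f=1/298.257222101): X=-3960767.7496, Y=-3401810.3803, Z=3657538.7965
→ Helmert 7p (PV): X=-3960515.4844, Y=-3401315.0512, Z=3657534.5361
→ geod (Bowring, a=6378137.000): φ=35.19594091°, λ=-139.34381307°, h=3265.4679 m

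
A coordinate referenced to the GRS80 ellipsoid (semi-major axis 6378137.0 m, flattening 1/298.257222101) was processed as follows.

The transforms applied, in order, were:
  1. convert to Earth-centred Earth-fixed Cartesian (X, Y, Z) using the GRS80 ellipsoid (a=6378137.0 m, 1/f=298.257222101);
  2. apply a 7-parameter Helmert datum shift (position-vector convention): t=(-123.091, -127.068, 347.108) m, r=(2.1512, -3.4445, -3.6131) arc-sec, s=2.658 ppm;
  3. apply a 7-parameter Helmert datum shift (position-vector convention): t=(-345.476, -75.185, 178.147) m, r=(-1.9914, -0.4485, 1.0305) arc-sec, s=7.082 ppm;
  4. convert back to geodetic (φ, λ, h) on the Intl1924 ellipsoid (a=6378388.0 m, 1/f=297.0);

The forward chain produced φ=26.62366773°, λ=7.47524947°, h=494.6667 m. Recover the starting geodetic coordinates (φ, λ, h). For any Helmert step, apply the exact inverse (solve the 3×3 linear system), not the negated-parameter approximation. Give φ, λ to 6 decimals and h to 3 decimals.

start: φ=26.623668°, λ=7.475249°, h=494.667 m
→ ECEF (a=6378388.000, f=1/297.0): X=5657879.9309, Y=742387.7227, Z=2841261.2772
→ Helmert⁻¹: X=5658195.2222, Y=742401.9520, Z=2841057.8742
→ Helmert⁻¹: X=5658337.7009, Y=742655.7879, Z=2840600.9794
→ geod (Bowring, a=6378137.000): φ=26.61570500°, λ=7.47732000°, h=868.4650 m

φ=26.615705°, λ=7.477320°, h=868.465 m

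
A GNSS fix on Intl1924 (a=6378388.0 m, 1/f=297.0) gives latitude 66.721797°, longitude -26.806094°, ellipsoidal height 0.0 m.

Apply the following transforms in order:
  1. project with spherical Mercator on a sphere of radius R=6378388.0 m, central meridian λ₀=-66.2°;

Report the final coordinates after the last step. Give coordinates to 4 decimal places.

start: φ=66.721797°, λ=-26.806094°, h=0.000 m
→ merc (R=6378388.0, λ₀=-66.2°): E=4385482.1322, N=10077644.7157

E=4385482.1322 m, N=10077644.7157 m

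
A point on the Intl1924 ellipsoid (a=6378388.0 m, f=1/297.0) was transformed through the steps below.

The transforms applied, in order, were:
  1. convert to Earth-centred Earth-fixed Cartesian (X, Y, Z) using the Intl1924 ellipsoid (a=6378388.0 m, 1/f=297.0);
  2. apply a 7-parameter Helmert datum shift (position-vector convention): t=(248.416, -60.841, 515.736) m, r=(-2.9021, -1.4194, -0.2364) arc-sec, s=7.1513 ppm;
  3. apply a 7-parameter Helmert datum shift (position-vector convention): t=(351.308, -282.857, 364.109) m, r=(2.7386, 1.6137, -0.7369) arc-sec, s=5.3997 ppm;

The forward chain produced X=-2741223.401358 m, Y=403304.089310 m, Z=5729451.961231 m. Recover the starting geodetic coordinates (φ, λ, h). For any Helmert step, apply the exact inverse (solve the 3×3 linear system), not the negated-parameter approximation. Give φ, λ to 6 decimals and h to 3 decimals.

start: X=-2741223.4014, Y=403304.0893, Z=5729451.9612 m
→ Helmert⁻¹: X=-2741606.1686, Y=403651.0374, Z=5729030.1089
→ Helmert⁻¹: X=-2741796.0191, Y=403625.2503, Z=5728497.9533
→ geod (Bowring, a=6378388.000): φ=64.33425500°, λ=171.62552400°, h=2682.1190 m

φ=64.334255°, λ=171.625524°, h=2682.119 m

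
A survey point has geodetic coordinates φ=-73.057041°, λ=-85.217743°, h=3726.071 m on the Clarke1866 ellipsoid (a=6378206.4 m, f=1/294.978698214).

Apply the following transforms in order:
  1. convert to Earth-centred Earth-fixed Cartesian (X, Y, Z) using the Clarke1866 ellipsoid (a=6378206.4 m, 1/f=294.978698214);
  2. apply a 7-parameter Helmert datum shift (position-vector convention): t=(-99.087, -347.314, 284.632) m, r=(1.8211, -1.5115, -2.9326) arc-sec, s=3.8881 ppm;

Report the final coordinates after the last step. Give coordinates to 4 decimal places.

X=155453.5701 m, Y=-1859411.2098 m, Z=-6082238.3353 m

start: φ=-73.057041°, λ=-85.217743°, h=3726.071 m
→ ECEF (a=6378206.400, f=1/294.978698214): X=155533.9123, Y=-1859108.1582, Z=-6082484.0437
→ Helmert 7p (PV): X=155453.5701, Y=-1859411.2098, Z=-6082238.3353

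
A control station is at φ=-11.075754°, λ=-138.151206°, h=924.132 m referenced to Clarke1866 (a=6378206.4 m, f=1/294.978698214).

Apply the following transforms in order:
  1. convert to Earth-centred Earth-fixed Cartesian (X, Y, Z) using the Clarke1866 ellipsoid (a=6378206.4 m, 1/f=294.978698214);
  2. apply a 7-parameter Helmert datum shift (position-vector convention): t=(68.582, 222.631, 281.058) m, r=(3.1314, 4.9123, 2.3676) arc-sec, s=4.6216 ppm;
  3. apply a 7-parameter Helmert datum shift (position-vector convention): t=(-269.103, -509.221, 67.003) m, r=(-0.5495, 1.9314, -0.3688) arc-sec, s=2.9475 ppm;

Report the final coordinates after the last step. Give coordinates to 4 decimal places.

X=-4664176.1677 m, Y=-4177544.7340 m, Z=-1216890.7866 m

start: φ=-11.075754°, λ=-138.151206°, h=924.132 m
→ ECEF (a=6378206.400, f=1/294.978698214): X=-4663940.4373, Y=-4177196.5696, Z=-1217332.0919
→ Helmert 7p (PV): X=-4663874.4537, Y=-4177028.2980, Z=-1217009.0015
→ Helmert 7p (PV): X=-4664176.1677, Y=-4177544.7340, Z=-1216890.7866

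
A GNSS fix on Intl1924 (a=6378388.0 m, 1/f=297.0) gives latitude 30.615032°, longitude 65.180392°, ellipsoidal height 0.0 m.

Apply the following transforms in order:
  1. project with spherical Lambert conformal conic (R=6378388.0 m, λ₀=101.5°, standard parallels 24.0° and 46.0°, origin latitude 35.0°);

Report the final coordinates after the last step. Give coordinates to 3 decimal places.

E=-3350656.061 m, N=140163.547 m

start: φ=30.615032°, λ=65.180392°, h=0.000 m
→ lcc (R=6378388.0, λ₀=101.5°): E=-3350656.0606, N=140163.5472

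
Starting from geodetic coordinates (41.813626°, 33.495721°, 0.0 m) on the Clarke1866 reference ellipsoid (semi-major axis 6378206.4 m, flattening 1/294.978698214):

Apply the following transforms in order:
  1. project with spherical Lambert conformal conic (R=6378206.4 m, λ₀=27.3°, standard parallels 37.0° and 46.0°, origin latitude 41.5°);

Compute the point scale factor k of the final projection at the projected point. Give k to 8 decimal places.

start: φ=41.813626°, λ=33.495721°, h=0.000 m
→ into lcc (λ₀=27.3°): φ=41.81362600°, λ−λ₀=6.19572100°
scale k = 0.99692605

0.99692605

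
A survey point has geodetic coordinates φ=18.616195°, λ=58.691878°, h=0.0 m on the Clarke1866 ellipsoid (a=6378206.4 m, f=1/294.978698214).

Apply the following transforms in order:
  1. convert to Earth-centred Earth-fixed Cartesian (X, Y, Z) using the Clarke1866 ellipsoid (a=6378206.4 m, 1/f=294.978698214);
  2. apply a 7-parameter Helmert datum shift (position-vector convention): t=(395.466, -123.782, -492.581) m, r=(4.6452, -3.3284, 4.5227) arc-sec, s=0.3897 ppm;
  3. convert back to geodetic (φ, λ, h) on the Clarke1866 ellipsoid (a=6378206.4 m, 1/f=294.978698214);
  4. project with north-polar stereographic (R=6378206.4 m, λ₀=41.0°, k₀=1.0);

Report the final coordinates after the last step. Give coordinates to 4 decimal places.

E=2784590.0737 m, N=-8730869.6390 m

start: φ=18.616195°, λ=58.691878°, h=0.000 m
→ ECEF (a=6378206.400, f=1/294.978698214): X=3142042.5840, Y=5166102.3307, Z=2023013.0807
→ Helmert 7p (PV): X=3142293.3545, Y=5166003.8970, Z=2022688.3334
→ geod (Bowring, a=6378206.400): φ=18.61328113°, λ=58.68936311°, h=-59.8620 m
→ stereo (R=6378206.4, λ₀=41.0°): E=2784590.0737, N=-8730869.6390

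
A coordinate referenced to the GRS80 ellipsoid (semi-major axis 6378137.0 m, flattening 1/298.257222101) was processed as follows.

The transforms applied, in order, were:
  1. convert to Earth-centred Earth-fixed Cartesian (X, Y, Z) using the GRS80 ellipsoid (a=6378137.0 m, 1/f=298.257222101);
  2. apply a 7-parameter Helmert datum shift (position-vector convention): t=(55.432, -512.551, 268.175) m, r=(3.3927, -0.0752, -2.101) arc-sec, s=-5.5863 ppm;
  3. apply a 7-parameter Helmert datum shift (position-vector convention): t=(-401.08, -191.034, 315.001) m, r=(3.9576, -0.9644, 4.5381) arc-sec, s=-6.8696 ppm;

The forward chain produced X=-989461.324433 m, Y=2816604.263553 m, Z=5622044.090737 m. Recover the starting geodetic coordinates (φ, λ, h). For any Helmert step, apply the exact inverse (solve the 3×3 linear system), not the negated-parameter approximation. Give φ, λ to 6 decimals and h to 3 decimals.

φ=62.181757°, λ=109.342967°, h=3888.296 m

start: X=-989461.3244, Y=2816604.2636, Z=5622044.0907 m
→ Helmert⁻¹: X=-988978.7778, Y=2816944.2706, Z=5621718.2844
→ Helmert⁻¹: X=-989066.3849, Y=2817554.9492, Z=5621435.5293
→ geod (Bowring, a=6378137.000): φ=62.18175700°, λ=109.34296700°, h=3888.2960 m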